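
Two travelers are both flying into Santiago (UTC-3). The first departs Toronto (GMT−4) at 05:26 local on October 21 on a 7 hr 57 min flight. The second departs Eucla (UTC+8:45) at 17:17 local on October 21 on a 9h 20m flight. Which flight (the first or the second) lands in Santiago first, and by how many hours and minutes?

the first, by 29 minutes

Flight 1 in UTC: 05:26 + 4:00 = 09:26 on Oct 21.
+7 hours 57 minutes → arrive 17:23 UTC on Oct 21.
Flight 2 in UTC: 17:17 − 8:45 = 08:32 on Oct 21.
+9 hours 20 minutes → arrive 17:52 UTC on Oct 21.
Flight 1 lands earlier by 29 minutes.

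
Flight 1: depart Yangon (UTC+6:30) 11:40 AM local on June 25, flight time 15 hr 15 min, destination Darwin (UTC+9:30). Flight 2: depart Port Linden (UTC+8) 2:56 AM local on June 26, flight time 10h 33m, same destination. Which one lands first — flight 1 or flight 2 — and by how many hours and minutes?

Flight 1 in UTC: 11:40 AM − 6:30 = 5:10 AM on Jun 25.
+15 hours 15 minutes → arrive 8:25 PM UTC on Jun 25.
Flight 2 in UTC: 2:56 AM − 8:00 = 6:56 PM on Jun 25.
+10 hours 33 minutes → arrive 5:29 AM UTC on Jun 26.
Flight 1 lands earlier by 9 hours 4 minutes.

the first, by 9 hours 4 minutes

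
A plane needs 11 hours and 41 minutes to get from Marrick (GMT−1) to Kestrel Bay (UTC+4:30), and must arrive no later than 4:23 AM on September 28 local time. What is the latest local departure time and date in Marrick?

Target arrival in UTC: 4:23 AM − 4:30 = 11:53 PM on Sep 27.
Subtract 11 hours and 41 minutes → departure 12:12 PM UTC on Sep 27.
Marrick is UTC−1:00: 12:12 PM − 1:00 = 11:12 AM on Sep 27.

11:12 AM on September 27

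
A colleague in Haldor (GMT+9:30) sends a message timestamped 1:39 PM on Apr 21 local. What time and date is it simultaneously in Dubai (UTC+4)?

Dubai is 5:30 behind Haldor.
Shift by the zone difference: 1:39 PM − 5:30 = 8:09 AM on Apr 21 in Dubai.

8:09 AM on Apr 21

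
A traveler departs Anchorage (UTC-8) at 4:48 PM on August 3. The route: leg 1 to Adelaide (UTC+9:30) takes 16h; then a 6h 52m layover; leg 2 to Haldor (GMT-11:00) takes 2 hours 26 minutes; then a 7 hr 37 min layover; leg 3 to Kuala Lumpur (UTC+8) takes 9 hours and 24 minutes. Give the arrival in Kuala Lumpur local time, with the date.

Convert departure to UTC: 4:48 PM + 8:00 = 12:48 AM UTC on Aug 4.
Add 16 hours leg 1 → 4:48 PM UTC.
Add 6 hours 52 minutes layover in Adelaide → 11:40 PM UTC.
Add 2 hours 26 minutes leg 2 → 2:06 AM UTC (Aug 5).
Add 7 hours and 37 minutes layover in Haldor → 9:43 AM UTC.
Add 9 hours and 24 minutes leg 3 → 7:07 PM UTC.
Kuala Lumpur is UTC+8:00, so local arrival = 7:07 PM + 8:00 = 3:07 AM on Aug 6.

3:07 AM on August 6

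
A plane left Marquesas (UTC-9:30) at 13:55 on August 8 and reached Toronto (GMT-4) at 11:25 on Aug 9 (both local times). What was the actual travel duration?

Departure in UTC: 13:55 + 9:30 = 23:25 on Aug 8.
Arrival in UTC: 11:25 + 4:00 = 15:25 on Aug 9.
Elapsed = 15:25 − 23:25 (+1 day) = 16 hours.

16 hours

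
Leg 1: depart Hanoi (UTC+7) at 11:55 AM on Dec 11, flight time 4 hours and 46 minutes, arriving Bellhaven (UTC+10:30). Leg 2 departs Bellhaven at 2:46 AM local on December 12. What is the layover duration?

6 hours 35 minutes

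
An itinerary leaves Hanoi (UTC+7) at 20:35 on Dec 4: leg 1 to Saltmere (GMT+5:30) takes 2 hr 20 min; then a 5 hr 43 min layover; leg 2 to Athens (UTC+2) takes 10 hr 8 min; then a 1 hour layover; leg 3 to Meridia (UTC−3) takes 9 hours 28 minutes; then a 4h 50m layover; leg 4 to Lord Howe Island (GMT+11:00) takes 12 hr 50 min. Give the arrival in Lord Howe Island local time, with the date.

22:54 on December 6

Convert departure to UTC: 20:35 − 7:00 = 13:35 UTC on Dec 4.
Add 2 hours 20 minutes leg 1 → 15:55 UTC.
Add 5 hours and 43 minutes layover in Saltmere → 21:38 UTC.
Add 10 hours and 8 minutes leg 2 → 07:46 UTC (Dec 5).
Add 1 hour layover in Athens → 08:46 UTC.
Add 9 hours and 28 minutes leg 3 → 18:14 UTC.
Add 4 hours and 50 minutes layover in Meridia → 23:04 UTC.
Add 12 hours 50 minutes leg 4 → 11:54 UTC (Dec 6).
Lord Howe Island is UTC+11:00, so local arrival = 11:54 + 11:00 = 22:54 on Dec 6.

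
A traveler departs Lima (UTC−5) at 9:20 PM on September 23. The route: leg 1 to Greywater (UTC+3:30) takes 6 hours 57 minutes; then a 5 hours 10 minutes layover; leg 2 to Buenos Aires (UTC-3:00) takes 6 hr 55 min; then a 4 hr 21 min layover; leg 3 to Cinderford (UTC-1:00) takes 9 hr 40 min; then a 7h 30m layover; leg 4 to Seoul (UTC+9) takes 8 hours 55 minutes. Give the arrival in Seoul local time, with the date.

12:48 PM on Sep 26

Convert departure to UTC: 9:20 PM + 5:00 = 2:20 AM UTC on Sep 24.
Add 6 hours and 57 minutes leg 1 → 9:17 AM UTC.
Add 5 hours 10 minutes layover in Greywater → 2:27 PM UTC.
Add 6 hours and 55 minutes leg 2 → 9:22 PM UTC.
Add 4 hours and 21 minutes layover in Buenos Aires → 1:43 AM UTC (Sep 25).
Add 9 hours and 40 minutes leg 3 → 11:23 AM UTC.
Add 7 hours 30 minutes layover in Cinderford → 6:53 PM UTC.
Add 8 hours and 55 minutes leg 4 → 3:48 AM UTC (Sep 26).
Seoul is UTC+9:00, so local arrival = 3:48 AM + 9:00 = 12:48 PM on Sep 26.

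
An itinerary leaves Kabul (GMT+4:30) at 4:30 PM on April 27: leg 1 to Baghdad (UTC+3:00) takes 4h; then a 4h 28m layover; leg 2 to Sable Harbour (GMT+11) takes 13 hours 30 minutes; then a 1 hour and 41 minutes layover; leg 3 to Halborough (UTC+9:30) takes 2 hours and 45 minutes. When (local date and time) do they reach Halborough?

11:54 PM on April 28

Convert departure to UTC: 4:30 PM − 4:30 = 12:00 PM UTC on Apr 27.
Add 4 hours leg 1 → 4:00 PM UTC.
Add 4 hours 28 minutes layover in Baghdad → 8:28 PM UTC.
Add 13 hours and 30 minutes leg 2 → 9:58 AM UTC (Apr 28).
Add 1 hour 41 minutes layover in Sable Harbour → 11:39 AM UTC.
Add 2 hours 45 minutes leg 3 → 2:24 PM UTC.
Halborough is UTC+9:30, so local arrival = 2:24 PM + 9:30 = 11:54 PM on Apr 28.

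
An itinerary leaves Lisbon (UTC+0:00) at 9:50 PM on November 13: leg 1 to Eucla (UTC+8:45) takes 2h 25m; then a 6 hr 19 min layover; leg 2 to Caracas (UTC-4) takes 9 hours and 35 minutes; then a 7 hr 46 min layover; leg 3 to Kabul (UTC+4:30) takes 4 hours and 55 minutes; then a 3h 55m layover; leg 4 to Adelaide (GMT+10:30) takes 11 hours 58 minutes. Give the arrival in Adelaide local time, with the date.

Lisbon is at UTC+0, so departure is already 9:50 PM UTC on Nov 13.
Add 2 hours 25 minutes leg 1 → 12:15 AM UTC (Nov 14).
Add 6 hours and 19 minutes layover in Eucla → 6:34 AM UTC.
Add 9 hours and 35 minutes leg 2 → 4:09 PM UTC.
Add 7 hours 46 minutes layover in Caracas → 11:55 PM UTC.
Add 4 hours and 55 minutes leg 3 → 4:50 AM UTC (Nov 15).
Add 3 hours 55 minutes layover in Kabul → 8:45 AM UTC.
Add 11 hours 58 minutes leg 4 → 8:43 PM UTC.
Adelaide is UTC+10:30, so local arrival = 8:43 PM + 10:30 = 7:13 AM on Nov 16.

7:13 AM on Nov 16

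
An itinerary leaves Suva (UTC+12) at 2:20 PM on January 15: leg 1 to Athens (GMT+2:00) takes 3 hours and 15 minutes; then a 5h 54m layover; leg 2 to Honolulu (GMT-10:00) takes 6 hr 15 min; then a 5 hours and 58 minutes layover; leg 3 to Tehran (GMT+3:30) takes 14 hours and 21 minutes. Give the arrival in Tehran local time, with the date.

5:33 PM on Jan 16

Convert departure to UTC: 2:20 PM − 12:00 = 2:20 AM UTC on Jan 15.
Add 3 hours 15 minutes leg 1 → 5:35 AM UTC.
Add 5 hours and 54 minutes layover in Athens → 11:29 AM UTC.
Add 6 hours and 15 minutes leg 2 → 5:44 PM UTC.
Add 5 hours and 58 minutes layover in Honolulu → 11:42 PM UTC.
Add 14 hours 21 minutes leg 3 → 2:03 PM UTC (Jan 16).
Tehran is UTC+3:30, so local arrival = 2:03 PM + 3:30 = 5:33 PM on Jan 16.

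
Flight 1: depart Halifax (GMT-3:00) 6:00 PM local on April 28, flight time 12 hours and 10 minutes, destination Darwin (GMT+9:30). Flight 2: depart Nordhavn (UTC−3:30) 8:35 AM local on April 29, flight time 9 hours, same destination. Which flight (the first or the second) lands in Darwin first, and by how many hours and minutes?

Flight 1 in UTC: 6:00 PM + 3:00 = 9:00 PM on Apr 28.
+12 hours and 10 minutes → arrive 9:10 AM UTC on Apr 29.
Flight 2 in UTC: 8:35 AM + 3:30 = 12:05 PM on Apr 29.
+9 hours → arrive 9:05 PM UTC on Apr 29.
Flight 1 lands earlier by 11 hours 55 minutes.

the first, by 11 hours 55 minutes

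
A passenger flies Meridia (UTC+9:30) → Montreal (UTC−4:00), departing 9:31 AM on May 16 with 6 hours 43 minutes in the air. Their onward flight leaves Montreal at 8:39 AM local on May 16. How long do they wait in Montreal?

5 hours 55 minutes

Convert departure to UTC: 9:31 AM − 9:30 = 12:01 AM UTC on May 16.
Add 6 hours and 43 minutes flight time → 6:44 AM UTC.
Montreal is UTC−4:00, so local arrival = 6:44 AM − 4:00 = 2:44 AM on May 16.
Layover = 8:39 AM − 2:44 AM = 5 hours 55 minutes.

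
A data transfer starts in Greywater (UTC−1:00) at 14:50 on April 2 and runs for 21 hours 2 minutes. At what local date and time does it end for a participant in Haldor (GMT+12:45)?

01:37 on April 4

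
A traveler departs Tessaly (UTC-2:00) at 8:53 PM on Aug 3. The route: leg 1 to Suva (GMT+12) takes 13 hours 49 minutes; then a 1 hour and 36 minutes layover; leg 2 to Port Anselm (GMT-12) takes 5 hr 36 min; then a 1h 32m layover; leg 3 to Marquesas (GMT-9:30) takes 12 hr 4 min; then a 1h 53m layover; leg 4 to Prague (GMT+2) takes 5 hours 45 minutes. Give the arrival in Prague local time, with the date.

7:08 PM on Aug 5

Convert departure to UTC: 8:53 PM + 2:00 = 10:53 PM UTC on Aug 3.
Add 13 hours 49 minutes leg 1 → 12:42 PM UTC (Aug 4).
Add 1 hour and 36 minutes layover in Suva → 2:18 PM UTC.
Add 5 hours and 36 minutes leg 2 → 7:54 PM UTC.
Add 1 hour 32 minutes layover in Port Anselm → 9:26 PM UTC.
Add 12 hours 4 minutes leg 3 → 9:30 AM UTC (Aug 5).
Add 1 hour and 53 minutes layover in Marquesas → 11:23 AM UTC.
Add 5 hours and 45 minutes leg 4 → 5:08 PM UTC.
Prague is UTC+2:00, so local arrival = 5:08 PM + 2:00 = 7:08 PM on Aug 5.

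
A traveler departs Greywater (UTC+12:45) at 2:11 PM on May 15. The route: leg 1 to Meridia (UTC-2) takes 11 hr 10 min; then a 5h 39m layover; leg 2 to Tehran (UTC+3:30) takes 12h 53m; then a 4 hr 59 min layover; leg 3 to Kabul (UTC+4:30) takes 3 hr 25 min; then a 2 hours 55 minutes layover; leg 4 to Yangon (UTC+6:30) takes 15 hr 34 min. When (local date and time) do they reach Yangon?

Convert departure to UTC: 2:11 PM − 12:45 = 1:26 AM UTC on May 15.
Add 11 hours and 10 minutes leg 1 → 12:36 PM UTC.
Add 5 hours 39 minutes layover in Meridia → 6:15 PM UTC.
Add 12 hours 53 minutes leg 2 → 7:08 AM UTC (May 16).
Add 4 hours 59 minutes layover in Tehran → 12:07 PM UTC.
Add 3 hours and 25 minutes leg 3 → 3:32 PM UTC.
Add 2 hours and 55 minutes layover in Kabul → 6:27 PM UTC.
Add 15 hours and 34 minutes leg 4 → 10:01 AM UTC (May 17).
Yangon is UTC+6:30, so local arrival = 10:01 AM + 6:30 = 4:31 PM on May 17.

4:31 PM on May 17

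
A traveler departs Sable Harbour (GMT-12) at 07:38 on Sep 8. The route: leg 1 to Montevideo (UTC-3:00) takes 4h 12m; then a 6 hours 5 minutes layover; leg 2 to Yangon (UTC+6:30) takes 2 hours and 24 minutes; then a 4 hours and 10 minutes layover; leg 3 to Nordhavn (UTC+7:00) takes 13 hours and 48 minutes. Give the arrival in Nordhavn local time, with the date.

Convert departure to UTC: 07:38 + 12:00 = 19:38 UTC on Sep 8.
Add 4 hours and 12 minutes leg 1 → 23:50 UTC.
Add 6 hours and 5 minutes layover in Montevideo → 05:55 UTC (Sep 9).
Add 2 hours and 24 minutes leg 2 → 08:19 UTC.
Add 4 hours and 10 minutes layover in Yangon → 12:29 UTC.
Add 13 hours 48 minutes leg 3 → 02:17 UTC (Sep 10).
Nordhavn is UTC+7:00, so local arrival = 02:17 + 7:00 = 09:17 on Sep 10.

09:17 on Sep 10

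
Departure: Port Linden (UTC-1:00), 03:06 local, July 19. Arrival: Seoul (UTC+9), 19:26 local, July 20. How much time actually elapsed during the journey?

Departure in UTC: 03:06 + 1:00 = 04:06 on Jul 19.
Arrival in UTC: 19:26 − 9:00 = 10:26 on Jul 20.
Elapsed = 10:26 − 04:06 (+1 day) = 30 hours 20 minutes.

30 hours 20 minutes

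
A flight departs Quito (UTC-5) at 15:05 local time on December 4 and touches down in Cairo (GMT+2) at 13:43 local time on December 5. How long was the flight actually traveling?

15 hours 38 minutes

Cairo is 7:00 ahead of Quito.
Clock-face elapsed time (ignoring zones) is 22 hours 38 minutes.
Actual elapsed = 22 hours 38 minutes − 7:00 = 15 hours 38 minutes.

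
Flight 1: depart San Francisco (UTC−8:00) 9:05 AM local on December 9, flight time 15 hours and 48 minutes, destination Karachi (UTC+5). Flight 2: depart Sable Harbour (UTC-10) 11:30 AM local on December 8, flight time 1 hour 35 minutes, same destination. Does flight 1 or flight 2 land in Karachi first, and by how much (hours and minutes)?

Flight 1 in UTC: 9:05 AM + 8:00 = 5:05 PM on Dec 9.
+15 hours 48 minutes → arrive 8:53 AM UTC on Dec 10.
Flight 2 in UTC: 11:30 AM + 10:00 = 9:30 PM on Dec 8.
+1 hour 35 minutes → arrive 11:05 PM UTC on Dec 8.
Flight 2 lands earlier by 33 hours 48 minutes.

the second, by 33 hours 48 minutes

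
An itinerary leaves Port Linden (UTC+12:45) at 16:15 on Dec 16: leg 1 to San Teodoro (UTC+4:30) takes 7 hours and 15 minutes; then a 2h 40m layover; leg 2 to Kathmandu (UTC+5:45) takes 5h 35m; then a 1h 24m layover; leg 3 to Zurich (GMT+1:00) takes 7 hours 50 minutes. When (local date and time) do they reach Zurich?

05:14 on Dec 17

Convert departure to UTC: 16:15 − 12:45 = 03:30 UTC on Dec 16.
Add 7 hours and 15 minutes leg 1 → 10:45 UTC.
Add 2 hours and 40 minutes layover in San Teodoro → 13:25 UTC.
Add 5 hours and 35 minutes leg 2 → 19:00 UTC.
Add 1 hour 24 minutes layover in Kathmandu → 20:24 UTC.
Add 7 hours and 50 minutes leg 3 → 04:14 UTC (Dec 17).
Zurich is UTC+1:00, so local arrival = 04:14 + 1:00 = 05:14 on Dec 17.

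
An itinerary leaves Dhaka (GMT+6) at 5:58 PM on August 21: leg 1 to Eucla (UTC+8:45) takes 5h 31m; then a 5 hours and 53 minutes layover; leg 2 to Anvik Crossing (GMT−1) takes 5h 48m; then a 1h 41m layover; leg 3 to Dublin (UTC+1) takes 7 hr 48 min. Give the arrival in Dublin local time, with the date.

Convert departure to UTC: 5:58 PM − 6:00 = 11:58 AM UTC on Aug 21.
Add 5 hours and 31 minutes leg 1 → 5:29 PM UTC.
Add 5 hours 53 minutes layover in Eucla → 11:22 PM UTC.
Add 5 hours and 48 minutes leg 2 → 5:10 AM UTC (Aug 22).
Add 1 hour and 41 minutes layover in Anvik Crossing → 6:51 AM UTC.
Add 7 hours 48 minutes leg 3 → 2:39 PM UTC.
Dublin is UTC+1:00, so local arrival = 2:39 PM + 1:00 = 3:39 PM on Aug 22.

3:39 PM on August 22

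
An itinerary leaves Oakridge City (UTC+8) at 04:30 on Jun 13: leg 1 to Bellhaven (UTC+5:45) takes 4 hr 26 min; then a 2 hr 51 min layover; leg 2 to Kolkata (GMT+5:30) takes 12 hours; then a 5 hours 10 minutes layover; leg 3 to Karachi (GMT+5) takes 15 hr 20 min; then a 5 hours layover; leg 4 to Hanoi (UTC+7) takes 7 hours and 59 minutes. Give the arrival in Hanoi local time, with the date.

Convert departure to UTC: 04:30 − 8:00 = 20:30 UTC on Jun 12.
Add 4 hours and 26 minutes leg 1 → 00:56 UTC (Jun 13).
Add 2 hours and 51 minutes layover in Bellhaven → 03:47 UTC.
Add 12 hours leg 2 → 15:47 UTC.
Add 5 hours and 10 minutes layover in Kolkata → 20:57 UTC.
Add 15 hours 20 minutes leg 3 → 12:17 UTC (Jun 14).
Add 5 hours layover in Karachi → 17:17 UTC.
Add 7 hours and 59 minutes leg 4 → 01:16 UTC (Jun 15).
Hanoi is UTC+7:00, so local arrival = 01:16 + 7:00 = 08:16 on Jun 15.

08:16 on Jun 15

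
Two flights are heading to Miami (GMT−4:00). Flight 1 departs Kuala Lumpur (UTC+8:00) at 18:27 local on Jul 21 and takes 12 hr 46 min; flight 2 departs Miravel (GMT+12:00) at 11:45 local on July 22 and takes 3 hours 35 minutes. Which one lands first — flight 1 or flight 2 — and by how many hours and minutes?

the first, by 4 hours 7 minutes

Flight 1 in UTC: 18:27 − 8:00 = 10:27 on Jul 21.
+12 hours 46 minutes → arrive 23:13 UTC on Jul 21.
Flight 2 in UTC: 11:45 − 12:00 = 23:45 on Jul 21.
+3 hours 35 minutes → arrive 03:20 UTC on Jul 22.
Flight 1 lands earlier by 4 hours 7 minutes.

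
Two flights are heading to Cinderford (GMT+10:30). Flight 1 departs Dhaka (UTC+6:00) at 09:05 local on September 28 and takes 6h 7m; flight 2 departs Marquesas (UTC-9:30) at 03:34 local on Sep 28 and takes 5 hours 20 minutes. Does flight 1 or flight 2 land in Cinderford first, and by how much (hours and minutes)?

the first, by 9 hours 12 minutes

Flight 1 in UTC: 09:05 − 6:00 = 03:05 on Sep 28.
+6 hours and 7 minutes → arrive 09:12 UTC on Sep 28.
Flight 2 in UTC: 03:34 + 9:30 = 13:04 on Sep 28.
+5 hours and 20 minutes → arrive 18:24 UTC on Sep 28.
Flight 1 lands earlier by 9 hours 12 minutes.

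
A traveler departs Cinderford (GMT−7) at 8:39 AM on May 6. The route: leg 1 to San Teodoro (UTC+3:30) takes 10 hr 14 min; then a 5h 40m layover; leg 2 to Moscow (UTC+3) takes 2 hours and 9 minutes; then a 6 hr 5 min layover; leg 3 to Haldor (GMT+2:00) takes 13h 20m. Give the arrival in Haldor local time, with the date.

Convert departure to UTC: 8:39 AM + 7:00 = 3:39 PM UTC on May 6.
Add 10 hours and 14 minutes leg 1 → 1:53 AM UTC (May 7).
Add 5 hours and 40 minutes layover in San Teodoro → 7:33 AM UTC.
Add 2 hours 9 minutes leg 2 → 9:42 AM UTC.
Add 6 hours and 5 minutes layover in Moscow → 3:47 PM UTC.
Add 13 hours and 20 minutes leg 3 → 5:07 AM UTC (May 8).
Haldor is UTC+2:00, so local arrival = 5:07 AM + 2:00 = 7:07 AM on May 8.

7:07 AM on May 8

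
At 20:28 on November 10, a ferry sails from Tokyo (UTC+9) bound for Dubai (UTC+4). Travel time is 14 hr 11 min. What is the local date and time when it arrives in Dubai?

Convert departure to UTC: 20:28 − 9:00 = 11:28 UTC on Nov 10.
Add 14 hours and 11 minutes travel time → 01:39 UTC (Nov 11).
Dubai is UTC+4:00, so local arrival = 01:39 + 4:00 = 05:39 on Nov 11.

05:39 on November 11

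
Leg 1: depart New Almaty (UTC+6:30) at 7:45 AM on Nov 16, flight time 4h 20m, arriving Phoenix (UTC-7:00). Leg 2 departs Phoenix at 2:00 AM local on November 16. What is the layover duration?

Convert departure to UTC: 7:45 AM − 6:30 = 1:15 AM UTC on Nov 16.
Add 4 hours 20 minutes flight time → 5:35 AM UTC.
Phoenix is UTC−7:00, so local arrival = 5:35 AM − 7:00 = 10:35 PM on Nov 15.
Layover = 2:00 AM − 10:35 PM (+1 day) = 3 hours 25 minutes.

3 hours 25 minutes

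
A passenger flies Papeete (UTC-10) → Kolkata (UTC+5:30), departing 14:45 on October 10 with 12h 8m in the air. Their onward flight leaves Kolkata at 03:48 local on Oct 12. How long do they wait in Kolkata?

9 hours 25 minutes

Convert departure to UTC: 14:45 + 10:00 = 00:45 UTC on Oct 11.
Add 12 hours and 8 minutes flight time → 12:53 UTC.
Kolkata is UTC+5:30, so local arrival = 12:53 + 5:30 = 18:23 on Oct 11.
Layover = 03:48 − 18:23 (+1 day) = 9 hours 25 minutes.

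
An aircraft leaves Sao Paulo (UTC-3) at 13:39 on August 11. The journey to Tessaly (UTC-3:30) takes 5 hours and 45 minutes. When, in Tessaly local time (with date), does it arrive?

Convert departure to UTC: 13:39 + 3:00 = 16:39 UTC on Aug 11.
Add 5 hours 45 minutes travel time → 22:24 UTC.
Tessaly is UTC−3:30, so local arrival = 22:24 − 3:30 = 18:54 on Aug 11.

18:54 on August 11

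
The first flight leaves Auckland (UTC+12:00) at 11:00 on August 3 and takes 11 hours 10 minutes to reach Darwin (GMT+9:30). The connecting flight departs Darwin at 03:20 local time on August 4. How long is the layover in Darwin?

Convert departure to UTC: 11:00 − 12:00 = 23:00 UTC on Aug 2.
Add 11 hours and 10 minutes flight time → 10:10 UTC (Aug 3).
Darwin is UTC+9:30, so local arrival = 10:10 + 9:30 = 19:40 on Aug 3.
Layover = 03:20 − 19:40 (+1 day) = 7 hours 40 minutes.

7 hours 40 minutes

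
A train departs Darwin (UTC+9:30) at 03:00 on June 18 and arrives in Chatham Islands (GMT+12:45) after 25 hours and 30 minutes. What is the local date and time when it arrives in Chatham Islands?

07:45 on June 19

Convert departure to UTC: 03:00 − 9:30 = 17:30 UTC on Jun 17.
Add 25 hours and 30 minutes travel time → 19:00 UTC (Jun 18).
Chatham Islands is UTC+12:45, so local arrival = 19:00 + 12:45 = 07:45 on Jun 19.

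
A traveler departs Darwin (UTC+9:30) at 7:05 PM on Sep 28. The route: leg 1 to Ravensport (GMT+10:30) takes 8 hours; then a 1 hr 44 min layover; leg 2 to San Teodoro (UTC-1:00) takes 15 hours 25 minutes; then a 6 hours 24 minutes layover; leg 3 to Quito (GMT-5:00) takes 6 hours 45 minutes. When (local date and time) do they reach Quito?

6:53 PM on Sep 29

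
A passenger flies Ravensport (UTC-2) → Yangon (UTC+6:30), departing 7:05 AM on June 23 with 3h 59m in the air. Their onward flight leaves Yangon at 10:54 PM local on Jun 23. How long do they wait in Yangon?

Convert departure to UTC: 7:05 AM + 2:00 = 9:05 AM UTC on Jun 23.
Add 3 hours and 59 minutes flight time → 1:04 PM UTC.
Yangon is UTC+6:30, so local arrival = 1:04 PM + 6:30 = 7:34 PM on Jun 23.
Layover = 10:54 PM − 7:34 PM = 3 hours 20 minutes.

3 hours 20 minutes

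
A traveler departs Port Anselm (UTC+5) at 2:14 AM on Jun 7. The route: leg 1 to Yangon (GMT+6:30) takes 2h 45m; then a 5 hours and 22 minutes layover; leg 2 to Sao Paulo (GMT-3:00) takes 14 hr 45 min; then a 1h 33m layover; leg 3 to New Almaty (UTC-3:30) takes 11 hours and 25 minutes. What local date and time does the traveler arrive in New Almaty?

Convert departure to UTC: 2:14 AM − 5:00 = 9:14 PM UTC on Jun 6.
Add 2 hours and 45 minutes leg 1 → 11:59 PM UTC.
Add 5 hours and 22 minutes layover in Yangon → 5:21 AM UTC (Jun 7).
Add 14 hours and 45 minutes leg 2 → 8:06 PM UTC.
Add 1 hour 33 minutes layover in Sao Paulo → 9:39 PM UTC.
Add 11 hours 25 minutes leg 3 → 9:04 AM UTC (Jun 8).
New Almaty is UTC−3:30, so local arrival = 9:04 AM − 3:30 = 5:34 AM on Jun 8.

5:34 AM on June 8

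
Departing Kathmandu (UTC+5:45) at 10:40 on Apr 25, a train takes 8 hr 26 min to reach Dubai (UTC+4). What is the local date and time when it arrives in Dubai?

Convert departure to UTC: 10:40 − 5:45 = 04:55 UTC on Apr 25.
Add 8 hours and 26 minutes travel time → 13:21 UTC.
Dubai is UTC+4:00, so local arrival = 13:21 + 4:00 = 17:21 on Apr 25.

17:21 on April 25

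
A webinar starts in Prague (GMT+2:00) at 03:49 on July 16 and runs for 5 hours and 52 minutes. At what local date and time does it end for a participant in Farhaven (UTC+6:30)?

14:11 on July 16

Farhaven is 4:30 ahead of Prague.
After 5 hours 52 minutes it is 09:41 in Prague.
Shift by the zone difference: 09:41 + 4:30 = 14:11 on Jul 16 in Farhaven.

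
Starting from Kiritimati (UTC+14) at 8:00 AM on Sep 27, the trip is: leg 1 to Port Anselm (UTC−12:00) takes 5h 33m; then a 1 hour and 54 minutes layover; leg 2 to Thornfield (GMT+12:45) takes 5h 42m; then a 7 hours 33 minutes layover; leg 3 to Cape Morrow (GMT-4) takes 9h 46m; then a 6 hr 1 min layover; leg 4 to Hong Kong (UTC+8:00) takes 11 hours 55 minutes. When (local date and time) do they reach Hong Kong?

2:24 AM on September 29

Convert departure to UTC: 8:00 AM − 14:00 = 6:00 PM UTC on Sep 26.
Add 5 hours and 33 minutes leg 1 → 11:33 PM UTC.
Add 1 hour 54 minutes layover in Port Anselm → 1:27 AM UTC (Sep 27).
Add 5 hours and 42 minutes leg 2 → 7:09 AM UTC.
Add 7 hours and 33 minutes layover in Thornfield → 2:42 PM UTC.
Add 9 hours 46 minutes leg 3 → 12:28 AM UTC (Sep 28).
Add 6 hours 1 minute layover in Cape Morrow → 6:29 AM UTC.
Add 11 hours and 55 minutes leg 4 → 6:24 PM UTC.
Hong Kong is UTC+8:00, so local arrival = 6:24 PM + 8:00 = 2:24 AM on Sep 29.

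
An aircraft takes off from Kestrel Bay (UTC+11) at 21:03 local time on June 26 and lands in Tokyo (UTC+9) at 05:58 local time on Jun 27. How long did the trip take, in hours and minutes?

10 hours 55 minutes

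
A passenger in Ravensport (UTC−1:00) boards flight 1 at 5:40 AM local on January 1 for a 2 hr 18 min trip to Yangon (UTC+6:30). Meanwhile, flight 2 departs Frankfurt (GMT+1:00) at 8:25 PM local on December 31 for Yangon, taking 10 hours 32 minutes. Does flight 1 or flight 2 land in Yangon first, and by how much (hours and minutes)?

Flight 1 in UTC: 5:40 AM + 1:00 = 6:40 AM on Jan 1.
+2 hours and 18 minutes → arrive 8:58 AM UTC on Jan 1.
Flight 2 in UTC: 8:25 PM − 1:00 = 7:25 PM on Dec 31.
+10 hours and 32 minutes → arrive 5:57 AM UTC on Jan 1.
Flight 2 lands earlier by 3 hours 1 minute.

the second, by 3 hours 1 minute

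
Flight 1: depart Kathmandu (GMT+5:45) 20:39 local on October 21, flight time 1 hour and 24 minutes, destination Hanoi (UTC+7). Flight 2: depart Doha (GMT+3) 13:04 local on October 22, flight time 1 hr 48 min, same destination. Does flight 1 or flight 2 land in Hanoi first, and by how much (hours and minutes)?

the first, by 19 hours 34 minutes

Flight 1 in UTC: 20:39 − 5:45 = 14:54 on Oct 21.
+1 hour 24 minutes → arrive 16:18 UTC on Oct 21.
Flight 2 in UTC: 13:04 − 3:00 = 10:04 on Oct 22.
+1 hour 48 minutes → arrive 11:52 UTC on Oct 22.
Flight 1 lands earlier by 19 hours 34 minutes.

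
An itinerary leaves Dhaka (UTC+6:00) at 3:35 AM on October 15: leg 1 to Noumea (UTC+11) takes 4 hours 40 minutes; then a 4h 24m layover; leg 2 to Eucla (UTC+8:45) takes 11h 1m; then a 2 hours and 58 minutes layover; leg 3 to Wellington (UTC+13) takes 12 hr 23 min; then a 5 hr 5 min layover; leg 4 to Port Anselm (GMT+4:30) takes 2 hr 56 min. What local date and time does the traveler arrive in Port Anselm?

9:32 PM on October 16

Convert departure to UTC: 3:35 AM − 6:00 = 9:35 PM UTC on Oct 14.
Add 4 hours and 40 minutes leg 1 → 2:15 AM UTC (Oct 15).
Add 4 hours and 24 minutes layover in Noumea → 6:39 AM UTC.
Add 11 hours and 1 minute leg 2 → 5:40 PM UTC.
Add 2 hours 58 minutes layover in Eucla → 8:38 PM UTC.
Add 12 hours 23 minutes leg 3 → 9:01 AM UTC (Oct 16).
Add 5 hours 5 minutes layover in Wellington → 2:06 PM UTC.
Add 2 hours 56 minutes leg 4 → 5:02 PM UTC.
Port Anselm is UTC+4:30, so local arrival = 5:02 PM + 4:30 = 9:32 PM on Oct 16.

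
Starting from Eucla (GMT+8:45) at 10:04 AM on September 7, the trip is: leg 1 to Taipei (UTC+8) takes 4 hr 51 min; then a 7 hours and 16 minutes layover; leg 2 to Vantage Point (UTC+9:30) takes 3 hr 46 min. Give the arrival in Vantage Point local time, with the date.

Convert departure to UTC: 10:04 AM − 8:45 = 1:19 AM UTC on Sep 7.
Add 4 hours 51 minutes leg 1 → 6:10 AM UTC.
Add 7 hours and 16 minutes layover in Taipei → 1:26 PM UTC.
Add 3 hours 46 minutes leg 2 → 5:12 PM UTC.
Vantage Point is UTC+9:30, so local arrival = 5:12 PM + 9:30 = 2:42 AM on Sep 8.

2:42 AM on Sep 8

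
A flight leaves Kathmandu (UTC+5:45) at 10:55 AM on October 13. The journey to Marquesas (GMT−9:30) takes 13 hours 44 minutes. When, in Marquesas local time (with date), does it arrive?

9:24 AM on October 13

Convert departure to UTC: 10:55 AM − 5:45 = 5:10 AM UTC on Oct 13.
Add 13 hours and 44 minutes travel time → 6:54 PM UTC.
Marquesas is UTC−9:30, so local arrival = 6:54 PM − 9:30 = 9:24 AM on Oct 13.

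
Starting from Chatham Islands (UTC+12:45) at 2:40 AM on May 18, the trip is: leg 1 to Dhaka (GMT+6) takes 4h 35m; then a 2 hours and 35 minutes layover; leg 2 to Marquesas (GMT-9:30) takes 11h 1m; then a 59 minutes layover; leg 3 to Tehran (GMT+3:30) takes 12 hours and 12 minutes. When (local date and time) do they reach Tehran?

Convert departure to UTC: 2:40 AM − 12:45 = 1:55 PM UTC on May 17.
Add 4 hours 35 minutes leg 1 → 6:30 PM UTC.
Add 2 hours and 35 minutes layover in Dhaka → 9:05 PM UTC.
Add 11 hours and 1 minute leg 2 → 8:06 AM UTC (May 18).
Add 59 minutes layover in Marquesas → 9:05 AM UTC.
Add 12 hours and 12 minutes leg 3 → 9:17 PM UTC.
Tehran is UTC+3:30, so local arrival = 9:17 PM + 3:30 = 12:47 AM on May 19.

12:47 AM on May 19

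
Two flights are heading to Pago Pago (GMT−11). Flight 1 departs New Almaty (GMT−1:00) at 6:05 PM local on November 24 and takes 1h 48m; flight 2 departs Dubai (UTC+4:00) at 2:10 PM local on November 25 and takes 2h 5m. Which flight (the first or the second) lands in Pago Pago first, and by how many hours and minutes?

Flight 1 in UTC: 6:05 PM + 1:00 = 7:05 PM on Nov 24.
+1 hour and 48 minutes → arrive 8:53 PM UTC on Nov 24.
Flight 2 in UTC: 2:10 PM − 4:00 = 10:10 AM on Nov 25.
+2 hours and 5 minutes → arrive 12:15 PM UTC on Nov 25.
Flight 1 lands earlier by 15 hours 22 minutes.

the first, by 15 hours 22 minutes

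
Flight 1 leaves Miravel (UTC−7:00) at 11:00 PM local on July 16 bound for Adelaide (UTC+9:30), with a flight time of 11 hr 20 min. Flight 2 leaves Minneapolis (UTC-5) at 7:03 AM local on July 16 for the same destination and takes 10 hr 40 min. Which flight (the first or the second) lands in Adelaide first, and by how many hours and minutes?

the second, by 18 hours 37 minutes

Flight 1 in UTC: 11:00 PM + 7:00 = 6:00 AM on Jul 17.
+11 hours and 20 minutes → arrive 5:20 PM UTC on Jul 17.
Flight 2 in UTC: 7:03 AM + 5:00 = 12:03 PM on Jul 16.
+10 hours 40 minutes → arrive 10:43 PM UTC on Jul 16.
Flight 2 lands earlier by 18 hours 37 minutes.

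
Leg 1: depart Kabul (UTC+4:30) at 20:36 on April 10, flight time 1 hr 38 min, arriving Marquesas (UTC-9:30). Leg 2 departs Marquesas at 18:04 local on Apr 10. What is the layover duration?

Convert departure to UTC: 20:36 − 4:30 = 16:06 UTC on Apr 10.
Add 1 hour and 38 minutes flight time → 17:44 UTC.
Marquesas is UTC−9:30, so local arrival = 17:44 − 9:30 = 08:14 on Apr 10.
Layover = 18:04 − 08:14 = 9 hours 50 minutes.

9 hours 50 minutes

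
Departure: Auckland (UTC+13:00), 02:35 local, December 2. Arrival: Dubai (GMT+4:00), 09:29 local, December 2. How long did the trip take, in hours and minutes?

Departure in UTC: 02:35 − 13:00 = 13:35 on Dec 1.
Arrival in UTC: 09:29 − 4:00 = 05:29 on Dec 2.
Elapsed = 05:29 − 13:35 (+1 day) = 15 hours 54 minutes.

15 hours 54 minutes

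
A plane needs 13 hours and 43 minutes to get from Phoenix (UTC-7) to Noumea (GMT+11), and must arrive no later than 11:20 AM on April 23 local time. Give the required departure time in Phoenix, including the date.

Target arrival in UTC: 11:20 AM − 11:00 = 12:20 AM on Apr 23.
Subtract 13 hours and 43 minutes → departure 10:37 AM UTC on Apr 22.
Phoenix is UTC−7:00: 10:37 AM − 7:00 = 3:37 AM on Apr 22.

3:37 AM on April 22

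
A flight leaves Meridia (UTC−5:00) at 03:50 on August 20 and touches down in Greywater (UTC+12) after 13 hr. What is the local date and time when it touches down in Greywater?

Convert departure to UTC: 03:50 + 5:00 = 08:50 UTC on Aug 20.
Add 13 hours travel time → 21:50 UTC.
Greywater is UTC+12:00, so local arrival = 21:50 + 12:00 = 09:50 on Aug 21.

09:50 on August 21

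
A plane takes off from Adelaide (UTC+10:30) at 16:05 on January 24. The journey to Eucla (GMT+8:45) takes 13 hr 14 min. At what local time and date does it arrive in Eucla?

03:34 on January 25

Convert departure to UTC: 16:05 − 10:30 = 05:35 UTC on Jan 24.
Add 13 hours 14 minutes travel time → 18:49 UTC.
Eucla is UTC+8:45, so local arrival = 18:49 + 8:45 = 03:34 on Jan 25.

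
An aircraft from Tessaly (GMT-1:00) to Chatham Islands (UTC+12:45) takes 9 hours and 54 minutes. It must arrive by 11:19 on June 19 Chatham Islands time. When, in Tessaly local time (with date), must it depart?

11:40 on Jun 18

Target arrival in UTC: 11:19 − 12:45 = 22:34 on Jun 18.
Subtract 9 hours 54 minutes → departure 12:40 UTC on Jun 18.
Tessaly is UTC−1:00: 12:40 − 1:00 = 11:40 on Jun 18.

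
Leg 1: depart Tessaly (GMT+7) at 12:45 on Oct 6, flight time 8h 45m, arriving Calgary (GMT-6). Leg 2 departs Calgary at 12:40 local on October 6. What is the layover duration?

Convert departure to UTC: 12:45 − 7:00 = 05:45 UTC on Oct 6.
Add 8 hours and 45 minutes flight time → 14:30 UTC.
Calgary is UTC−6:00, so local arrival = 14:30 − 6:00 = 08:30 on Oct 6.
Layover = 12:40 − 08:30 = 4 hours 10 minutes.

4 hours 10 minutes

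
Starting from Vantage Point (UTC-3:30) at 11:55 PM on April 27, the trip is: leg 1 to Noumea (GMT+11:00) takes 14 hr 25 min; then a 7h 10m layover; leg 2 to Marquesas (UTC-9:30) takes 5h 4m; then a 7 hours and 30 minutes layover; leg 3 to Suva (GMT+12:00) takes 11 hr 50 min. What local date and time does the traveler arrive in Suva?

Convert departure to UTC: 11:55 PM + 3:30 = 3:25 AM UTC on Apr 28.
Add 14 hours and 25 minutes leg 1 → 5:50 PM UTC.
Add 7 hours and 10 minutes layover in Noumea → 1:00 AM UTC (Apr 29).
Add 5 hours 4 minutes leg 2 → 6:04 AM UTC.
Add 7 hours 30 minutes layover in Marquesas → 1:34 PM UTC.
Add 11 hours 50 minutes leg 3 → 1:24 AM UTC (Apr 30).
Suva is UTC+12:00, so local arrival = 1:24 AM + 12:00 = 1:24 PM on Apr 30.

1:24 PM on April 30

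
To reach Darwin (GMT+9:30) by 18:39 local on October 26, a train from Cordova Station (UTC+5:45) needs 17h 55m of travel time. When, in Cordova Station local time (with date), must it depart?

20:59 on October 25

Target arrival in UTC: 18:39 − 9:30 = 09:09 on Oct 26.
Subtract 17 hours 55 minutes → departure 15:14 UTC on Oct 25.
Cordova Station is UTC+5:45: 15:14 + 5:45 = 20:59 on Oct 25.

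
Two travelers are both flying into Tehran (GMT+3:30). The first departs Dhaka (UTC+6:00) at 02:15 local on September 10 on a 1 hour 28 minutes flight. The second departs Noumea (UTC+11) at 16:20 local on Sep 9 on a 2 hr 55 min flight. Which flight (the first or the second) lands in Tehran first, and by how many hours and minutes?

the second, by 13 hours 28 minutes

Flight 1 in UTC: 02:15 − 6:00 = 20:15 on Sep 9.
+1 hour and 28 minutes → arrive 21:43 UTC on Sep 9.
Flight 2 in UTC: 16:20 − 11:00 = 05:20 on Sep 9.
+2 hours 55 minutes → arrive 08:15 UTC on Sep 9.
Flight 2 lands earlier by 13 hours 28 minutes.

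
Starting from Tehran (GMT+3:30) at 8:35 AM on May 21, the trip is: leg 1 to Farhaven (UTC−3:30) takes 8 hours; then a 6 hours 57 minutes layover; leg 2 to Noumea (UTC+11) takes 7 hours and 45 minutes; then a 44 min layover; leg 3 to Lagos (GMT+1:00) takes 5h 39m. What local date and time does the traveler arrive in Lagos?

11:10 AM on May 22

Convert departure to UTC: 8:35 AM − 3:30 = 5:05 AM UTC on May 21.
Add 8 hours leg 1 → 1:05 PM UTC.
Add 6 hours 57 minutes layover in Farhaven → 8:02 PM UTC.
Add 7 hours 45 minutes leg 2 → 3:47 AM UTC (May 22).
Add 44 minutes layover in Noumea → 4:31 AM UTC.
Add 5 hours and 39 minutes leg 3 → 10:10 AM UTC.
Lagos is UTC+1:00, so local arrival = 10:10 AM + 1:00 = 11:10 AM on May 22.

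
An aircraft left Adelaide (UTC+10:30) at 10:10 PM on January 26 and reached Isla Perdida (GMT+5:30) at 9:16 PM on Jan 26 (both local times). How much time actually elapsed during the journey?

Isla Perdida is 5:00 behind Adelaide.
Clock-face elapsed time (ignoring zones) is −54 minutes.
Actual elapsed = −54 minutes + 5:00 = 4 hours 6 minutes.

4 hours 6 minutes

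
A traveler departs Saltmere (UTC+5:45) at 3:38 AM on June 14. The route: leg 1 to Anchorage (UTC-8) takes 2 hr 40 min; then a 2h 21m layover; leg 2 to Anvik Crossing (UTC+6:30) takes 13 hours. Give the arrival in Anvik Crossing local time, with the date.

10:24 PM on Jun 14

Convert departure to UTC: 3:38 AM − 5:45 = 9:53 PM UTC on Jun 13.
Add 2 hours and 40 minutes leg 1 → 12:33 AM UTC (Jun 14).
Add 2 hours and 21 minutes layover in Anchorage → 2:54 AM UTC.
Add 13 hours leg 2 → 3:54 PM UTC.
Anvik Crossing is UTC+6:30, so local arrival = 3:54 PM + 6:30 = 10:24 PM on Jun 14.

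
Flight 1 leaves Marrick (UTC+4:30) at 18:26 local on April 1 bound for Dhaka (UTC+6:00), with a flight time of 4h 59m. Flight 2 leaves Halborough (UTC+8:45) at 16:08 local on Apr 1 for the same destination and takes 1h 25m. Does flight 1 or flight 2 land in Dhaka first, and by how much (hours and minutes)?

the second, by 10 hours 7 minutes

Flight 1 in UTC: 18:26 − 4:30 = 13:56 on Apr 1.
+4 hours and 59 minutes → arrive 18:55 UTC on Apr 1.
Flight 2 in UTC: 16:08 − 8:45 = 07:23 on Apr 1.
+1 hour 25 minutes → arrive 08:48 UTC on Apr 1.
Flight 2 lands earlier by 10 hours 7 minutes.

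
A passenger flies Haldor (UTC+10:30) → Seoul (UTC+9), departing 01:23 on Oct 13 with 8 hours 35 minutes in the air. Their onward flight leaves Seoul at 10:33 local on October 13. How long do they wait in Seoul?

Convert departure to UTC: 01:23 − 10:30 = 14:53 UTC on Oct 12.
Add 8 hours 35 minutes flight time → 23:28 UTC.
Seoul is UTC+9:00, so local arrival = 23:28 + 9:00 = 08:28 on Oct 13.
Layover = 10:33 − 08:28 = 2 hours 5 minutes.

2 hours 5 minutes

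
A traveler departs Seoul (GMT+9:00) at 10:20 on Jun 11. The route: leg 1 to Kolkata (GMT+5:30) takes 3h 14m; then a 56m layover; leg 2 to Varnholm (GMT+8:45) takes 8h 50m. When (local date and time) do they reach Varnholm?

Convert departure to UTC: 10:20 − 9:00 = 01:20 UTC on Jun 11.
Add 3 hours 14 minutes leg 1 → 04:34 UTC.
Add 56 minutes layover in Kolkata → 05:30 UTC.
Add 8 hours 50 minutes leg 2 → 14:20 UTC.
Varnholm is UTC+8:45, so local arrival = 14:20 + 8:45 = 23:05 on Jun 11.

23:05 on June 11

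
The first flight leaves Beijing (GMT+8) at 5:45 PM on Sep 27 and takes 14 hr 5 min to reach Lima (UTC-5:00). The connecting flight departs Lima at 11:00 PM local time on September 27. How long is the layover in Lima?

Convert departure to UTC: 5:45 PM − 8:00 = 9:45 AM UTC on Sep 27.
Add 14 hours and 5 minutes flight time → 11:50 PM UTC.
Lima is UTC−5:00, so local arrival = 11:50 PM − 5:00 = 6:50 PM on Sep 27.
Layover = 11:00 PM − 6:50 PM = 4 hours 10 minutes.

4 hours 10 minutes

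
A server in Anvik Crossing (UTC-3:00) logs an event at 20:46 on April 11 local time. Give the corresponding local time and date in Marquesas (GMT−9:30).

Marquesas is 6:30 behind Anvik Crossing.
Shift by the zone difference: 20:46 − 6:30 = 14:16 on Apr 11 in Marquesas.

14:16 on April 11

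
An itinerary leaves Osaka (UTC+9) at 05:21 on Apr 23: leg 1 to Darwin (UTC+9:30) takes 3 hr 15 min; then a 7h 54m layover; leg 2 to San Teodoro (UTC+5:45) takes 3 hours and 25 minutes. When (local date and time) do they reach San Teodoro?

Convert departure to UTC: 05:21 − 9:00 = 20:21 UTC on Apr 22.
Add 3 hours 15 minutes leg 1 → 23:36 UTC.
Add 7 hours and 54 minutes layover in Darwin → 07:30 UTC (Apr 23).
Add 3 hours 25 minutes leg 2 → 10:55 UTC.
San Teodoro is UTC+5:45, so local arrival = 10:55 + 5:45 = 16:40 on Apr 23.

16:40 on April 23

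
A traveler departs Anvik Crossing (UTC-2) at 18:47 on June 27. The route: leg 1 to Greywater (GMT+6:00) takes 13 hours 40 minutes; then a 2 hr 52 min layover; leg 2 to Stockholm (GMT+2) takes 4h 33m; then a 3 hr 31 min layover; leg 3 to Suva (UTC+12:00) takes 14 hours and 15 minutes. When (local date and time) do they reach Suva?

Convert departure to UTC: 18:47 + 2:00 = 20:47 UTC on Jun 27.
Add 13 hours and 40 minutes leg 1 → 10:27 UTC (Jun 28).
Add 2 hours and 52 minutes layover in Greywater → 13:19 UTC.
Add 4 hours 33 minutes leg 2 → 17:52 UTC.
Add 3 hours and 31 minutes layover in Stockholm → 21:23 UTC.
Add 14 hours and 15 minutes leg 3 → 11:38 UTC (Jun 29).
Suva is UTC+12:00, so local arrival = 11:38 + 12:00 = 23:38 on Jun 29.

23:38 on June 29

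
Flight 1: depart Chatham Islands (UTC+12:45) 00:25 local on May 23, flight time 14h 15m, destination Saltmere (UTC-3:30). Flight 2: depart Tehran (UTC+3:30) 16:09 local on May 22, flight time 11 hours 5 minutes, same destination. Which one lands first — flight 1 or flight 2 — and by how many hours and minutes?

Flight 1 in UTC: 00:25 − 12:45 = 11:40 on May 22.
+14 hours and 15 minutes → arrive 01:55 UTC on May 23.
Flight 2 in UTC: 16:09 − 3:30 = 12:39 on May 22.
+11 hours 5 minutes → arrive 23:44 UTC on May 22.
Flight 2 lands earlier by 2 hours 11 minutes.

the second, by 2 hours 11 minutes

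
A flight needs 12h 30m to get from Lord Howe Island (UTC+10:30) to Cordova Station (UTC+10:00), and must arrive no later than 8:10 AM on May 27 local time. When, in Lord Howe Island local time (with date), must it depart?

Target arrival in UTC: 8:10 AM − 10:00 = 10:10 PM on May 26.
Subtract 12 hours and 30 minutes → departure 9:40 AM UTC on May 26.
Lord Howe Island is UTC+10:30: 9:40 AM + 10:30 = 8:10 PM on May 26.

8:10 PM on May 26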